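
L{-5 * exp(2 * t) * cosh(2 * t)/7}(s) 5 * (2 - s)/(7 * s * (s - 4))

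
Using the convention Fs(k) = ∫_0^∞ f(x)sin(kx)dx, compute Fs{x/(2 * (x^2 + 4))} pi * exp(-2 * k)/4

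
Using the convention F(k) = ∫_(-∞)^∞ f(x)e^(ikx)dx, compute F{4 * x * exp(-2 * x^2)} sqrt(2) * I * sqrt(pi) * k * exp(-k^2/8)/2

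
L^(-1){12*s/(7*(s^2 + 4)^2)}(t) 3*t*sin(2*t)/7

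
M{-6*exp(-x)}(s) -6*gamma(s)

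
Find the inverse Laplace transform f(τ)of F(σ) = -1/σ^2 -τ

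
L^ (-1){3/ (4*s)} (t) 3/4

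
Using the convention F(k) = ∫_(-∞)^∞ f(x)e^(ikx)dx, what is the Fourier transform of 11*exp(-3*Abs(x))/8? 33/(4*(k^2 + 9))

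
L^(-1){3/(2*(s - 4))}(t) 3*exp(4*t)/2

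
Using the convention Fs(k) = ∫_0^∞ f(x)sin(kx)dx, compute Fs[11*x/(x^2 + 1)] 11*pi*exp(-k)/2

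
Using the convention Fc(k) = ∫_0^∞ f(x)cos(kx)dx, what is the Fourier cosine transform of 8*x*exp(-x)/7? 8*(1 - k^2)/(7*(k^2 + 1)^2)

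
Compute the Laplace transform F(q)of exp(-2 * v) 1/(q+2)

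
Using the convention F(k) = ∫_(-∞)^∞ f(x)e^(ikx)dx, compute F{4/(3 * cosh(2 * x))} 2 * pi/(3 * cosh(pi * k/4))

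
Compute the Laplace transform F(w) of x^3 6/w^4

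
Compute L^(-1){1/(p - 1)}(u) exp(u)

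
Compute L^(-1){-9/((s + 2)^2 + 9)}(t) -3*exp(-2*t)*sin(3*t)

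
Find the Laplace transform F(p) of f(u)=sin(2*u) 2/(p^2 + 4) 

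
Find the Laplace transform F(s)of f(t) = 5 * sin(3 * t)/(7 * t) 5 * atan(3/s)/7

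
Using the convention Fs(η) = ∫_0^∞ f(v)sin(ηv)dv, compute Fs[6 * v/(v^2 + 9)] 3 * pi * exp(-3 * η)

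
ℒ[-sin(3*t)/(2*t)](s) -atan(3/s)/2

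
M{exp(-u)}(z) gamma(z)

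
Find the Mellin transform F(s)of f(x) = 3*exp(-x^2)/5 3*gamma(s/2)/10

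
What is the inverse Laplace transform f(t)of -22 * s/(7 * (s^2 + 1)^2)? -11 * t * sin(t)/7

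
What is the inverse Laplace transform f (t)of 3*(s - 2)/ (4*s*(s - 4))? 3*exp (2*t)*cosh (2*t)/4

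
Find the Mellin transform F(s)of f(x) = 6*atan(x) -3*pi*sec(pi*s/2)/s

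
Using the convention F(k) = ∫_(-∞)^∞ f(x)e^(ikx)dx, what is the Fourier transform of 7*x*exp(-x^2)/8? 7*I*sqrt(pi)*k*exp(-k^2/4)/16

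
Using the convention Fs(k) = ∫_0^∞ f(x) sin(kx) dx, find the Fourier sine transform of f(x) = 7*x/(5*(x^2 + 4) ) 7*pi*exp(-2*k) /10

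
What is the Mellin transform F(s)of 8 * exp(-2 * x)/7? 2^(3 - s) * gamma(s)/7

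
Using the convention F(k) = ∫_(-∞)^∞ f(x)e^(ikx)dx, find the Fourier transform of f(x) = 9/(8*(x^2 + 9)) 3*pi*exp(-3*Abs(k))/8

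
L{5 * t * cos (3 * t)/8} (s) 5 * (s^2 - 9)/ (8 * (s^2 + 9)^2)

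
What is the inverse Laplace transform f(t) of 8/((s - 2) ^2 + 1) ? 8*exp(2*t)*sin(t) 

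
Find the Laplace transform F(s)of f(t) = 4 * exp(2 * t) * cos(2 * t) 4 * (s - 2)/((s - 2)^2 + 4)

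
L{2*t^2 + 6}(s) 6/s + 4/s^3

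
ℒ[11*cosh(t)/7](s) 11*s/(7*(s^2 - 1))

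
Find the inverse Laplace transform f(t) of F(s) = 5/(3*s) 5/3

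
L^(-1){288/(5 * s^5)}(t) 12 * t^4/5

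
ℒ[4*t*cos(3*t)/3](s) 4*(s^2 - 9)/(3*(s^2 + 9)^2)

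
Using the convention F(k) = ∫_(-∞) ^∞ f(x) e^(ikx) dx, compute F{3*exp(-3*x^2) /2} sqrt(3)*sqrt(pi)*exp(-k^2/12) /2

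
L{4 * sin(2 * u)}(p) 8/(p^2 + 4)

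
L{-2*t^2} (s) -4/s^3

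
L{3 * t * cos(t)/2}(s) 3 * (s^2 - 1)/(2 * (s^2 + 1)^2)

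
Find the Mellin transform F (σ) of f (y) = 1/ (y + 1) pi*csc (pi*σ) 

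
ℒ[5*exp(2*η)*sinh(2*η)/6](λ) 5/(3*λ*(λ - 4))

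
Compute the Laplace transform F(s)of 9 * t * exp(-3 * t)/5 9/(5 * (s + 3)^2)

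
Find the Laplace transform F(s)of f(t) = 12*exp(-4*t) 12/(s + 4)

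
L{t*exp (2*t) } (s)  (s - 2) ^ (-2) 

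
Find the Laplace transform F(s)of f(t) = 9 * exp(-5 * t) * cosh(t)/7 9 * (s+5)/(7 * ((s+5)^2-1))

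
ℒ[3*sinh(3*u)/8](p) 9/(8*(p^2 - 9))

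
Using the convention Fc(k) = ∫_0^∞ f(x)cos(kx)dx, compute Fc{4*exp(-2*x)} 8/(k^2 + 4)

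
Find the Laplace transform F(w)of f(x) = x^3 6/w^4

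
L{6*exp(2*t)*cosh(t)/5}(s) 6*(s - 2)/(5*((s - 2)^2-1))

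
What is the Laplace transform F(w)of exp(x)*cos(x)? (w - 1)/((w - 1)^2+1)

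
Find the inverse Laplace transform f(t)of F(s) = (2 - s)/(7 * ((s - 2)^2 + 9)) -exp(2 * t) * cos(3 * t)/7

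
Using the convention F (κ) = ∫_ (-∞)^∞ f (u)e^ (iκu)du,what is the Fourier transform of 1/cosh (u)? pi/cosh (pi*κ/2)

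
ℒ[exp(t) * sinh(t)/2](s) 1/(2 * s * (s - 2))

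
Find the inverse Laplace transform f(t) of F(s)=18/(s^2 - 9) 6 * sinh(3 * t) 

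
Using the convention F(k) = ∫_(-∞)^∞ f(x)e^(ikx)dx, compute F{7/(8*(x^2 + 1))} 7*pi*exp(-Abs(k))/8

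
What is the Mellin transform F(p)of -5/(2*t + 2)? -5*pi*csc(pi*p)/2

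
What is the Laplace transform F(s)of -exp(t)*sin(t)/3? -1/(3*(s - 1)^2 + 3)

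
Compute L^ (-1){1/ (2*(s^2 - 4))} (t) sinh (2*t)/4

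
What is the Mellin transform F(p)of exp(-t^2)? gamma(p/2)/2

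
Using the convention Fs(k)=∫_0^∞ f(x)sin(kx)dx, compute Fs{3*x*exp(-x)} 6*k/(k^2 + 1)^2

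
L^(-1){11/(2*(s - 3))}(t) 11*exp(3*t)/2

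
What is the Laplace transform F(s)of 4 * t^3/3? 8/s^4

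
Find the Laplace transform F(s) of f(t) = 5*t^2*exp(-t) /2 5/(s + 1) ^3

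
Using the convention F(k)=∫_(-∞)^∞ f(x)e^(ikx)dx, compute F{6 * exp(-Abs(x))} 12/(k^2 + 1)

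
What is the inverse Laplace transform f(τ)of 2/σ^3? τ^2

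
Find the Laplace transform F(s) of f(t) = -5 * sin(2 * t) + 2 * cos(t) 2 * s/(s^2 + 1) - 10/(s^2 + 4) 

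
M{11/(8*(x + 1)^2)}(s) -11*pi*(s - 1)/(8*sin(pi*s))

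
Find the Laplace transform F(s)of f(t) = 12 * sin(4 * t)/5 48/(5 * (s^2 + 16))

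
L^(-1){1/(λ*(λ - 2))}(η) exp(η)*sinh(η)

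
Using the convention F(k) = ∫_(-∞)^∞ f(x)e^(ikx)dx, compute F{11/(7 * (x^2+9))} 11 * pi * exp(-3 * Abs(k))/21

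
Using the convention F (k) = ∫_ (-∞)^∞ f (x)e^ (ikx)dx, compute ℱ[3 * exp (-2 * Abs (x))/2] 6/ (k^2 + 4)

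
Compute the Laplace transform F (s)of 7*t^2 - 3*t 14/s^3 - 3/s^2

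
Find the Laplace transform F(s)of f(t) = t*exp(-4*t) (s + 4)^(-2)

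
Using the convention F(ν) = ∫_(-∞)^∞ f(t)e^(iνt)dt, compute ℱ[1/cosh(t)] pi/cosh(pi*ν/2)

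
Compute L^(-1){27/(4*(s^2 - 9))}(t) 9*sinh(3*t)/4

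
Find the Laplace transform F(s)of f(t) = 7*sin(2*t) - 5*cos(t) 14/(s^2+4) - 5*s/(s^2+1)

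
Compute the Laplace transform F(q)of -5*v -5/q^2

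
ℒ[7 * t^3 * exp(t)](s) 42/(s - 1)^4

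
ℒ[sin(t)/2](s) 1/(2*(s^2 + 1))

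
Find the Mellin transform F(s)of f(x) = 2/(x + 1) 2*pi*csc(pi*s)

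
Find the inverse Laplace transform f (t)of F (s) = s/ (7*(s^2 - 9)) cosh (3*t)/7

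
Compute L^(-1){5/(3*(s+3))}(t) 5*exp(-3*t)/3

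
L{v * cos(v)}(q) (q^2 - 1)/(q^2 + 1)^2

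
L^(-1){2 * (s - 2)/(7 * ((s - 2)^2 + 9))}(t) 2 * exp(2 * t) * cos(3 * t)/7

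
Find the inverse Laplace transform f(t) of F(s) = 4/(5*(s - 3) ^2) 4*t*exp(3*t) /5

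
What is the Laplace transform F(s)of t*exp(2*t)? (s - 2)^(-2)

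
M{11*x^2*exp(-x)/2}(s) 11*gamma(s + 2)/2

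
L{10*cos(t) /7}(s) 10*s/(7*(s^2 + 1) ) 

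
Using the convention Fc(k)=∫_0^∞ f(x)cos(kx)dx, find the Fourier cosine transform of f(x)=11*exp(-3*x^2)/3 11*sqrt(3)*sqrt(pi)*exp(-k^2/12)/18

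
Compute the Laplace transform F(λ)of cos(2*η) λ/(λ^2 + 4)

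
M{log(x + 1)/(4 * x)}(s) -pi * csc(pi * s)/(4 * s - 4)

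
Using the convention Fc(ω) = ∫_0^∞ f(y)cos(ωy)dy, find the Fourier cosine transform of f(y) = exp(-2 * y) 2/(ω^2 + 4)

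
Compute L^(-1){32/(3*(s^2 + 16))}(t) 8*sin(4*t)/3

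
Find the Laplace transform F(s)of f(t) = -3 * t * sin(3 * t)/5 -18 * s/(5 * (s^2 + 9)^2)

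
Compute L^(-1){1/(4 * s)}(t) 1/4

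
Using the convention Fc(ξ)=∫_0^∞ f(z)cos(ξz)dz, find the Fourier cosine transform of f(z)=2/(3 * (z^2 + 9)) pi * exp(-3 * ξ)/9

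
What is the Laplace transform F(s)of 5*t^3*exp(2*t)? 30/(s - 2)^4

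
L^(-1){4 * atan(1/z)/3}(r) 4 * sin(r)/(3 * r)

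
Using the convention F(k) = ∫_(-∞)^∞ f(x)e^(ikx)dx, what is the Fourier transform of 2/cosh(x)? 2 * pi/cosh(pi * k/2)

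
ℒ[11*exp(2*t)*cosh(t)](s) 11*(s - 2)/((s - 2)^2 - 1)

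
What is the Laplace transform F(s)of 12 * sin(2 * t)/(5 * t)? 12 * atan(2/s)/5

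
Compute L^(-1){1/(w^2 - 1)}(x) sinh(x)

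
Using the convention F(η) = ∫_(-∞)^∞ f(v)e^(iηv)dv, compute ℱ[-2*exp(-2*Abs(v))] -8/(η^2 + 4)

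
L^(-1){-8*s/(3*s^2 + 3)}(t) -8*cos(t)/3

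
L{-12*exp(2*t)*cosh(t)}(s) 12*(2 - s)/((s - 2)^2 - 1)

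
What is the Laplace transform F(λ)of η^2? 2/λ^3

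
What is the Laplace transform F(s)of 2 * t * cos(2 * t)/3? 2 * (s^2 - 4)/(3 * (s^2 + 4)^2)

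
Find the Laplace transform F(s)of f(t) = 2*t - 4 2/s^2-4/s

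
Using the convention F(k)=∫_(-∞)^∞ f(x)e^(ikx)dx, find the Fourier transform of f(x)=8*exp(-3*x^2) 8*sqrt(3)*sqrt(pi)*exp(-k^2/12)/3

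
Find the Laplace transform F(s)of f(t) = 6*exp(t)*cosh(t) 6*(s - 1)/(s*(s - 2))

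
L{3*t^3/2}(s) 9/s^4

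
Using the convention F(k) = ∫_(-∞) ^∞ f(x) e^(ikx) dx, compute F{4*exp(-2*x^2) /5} 2*sqrt(2)*sqrt(pi)*exp(-k^2/8) /5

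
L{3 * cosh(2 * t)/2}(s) 3 * s/(2 * (s^2-4))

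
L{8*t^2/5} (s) 16/ (5*s^3)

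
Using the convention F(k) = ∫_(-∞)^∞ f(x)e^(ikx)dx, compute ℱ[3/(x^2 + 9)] pi * exp(-3 * Abs(k))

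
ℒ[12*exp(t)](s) 12/(s - 1)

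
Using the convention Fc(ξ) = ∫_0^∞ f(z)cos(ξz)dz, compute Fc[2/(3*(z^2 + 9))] pi*exp(-3*ξ)/9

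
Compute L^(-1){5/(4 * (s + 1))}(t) 5 * exp(-t)/4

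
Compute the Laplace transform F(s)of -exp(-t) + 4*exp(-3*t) 4/(s + 3) - 1/(s + 1)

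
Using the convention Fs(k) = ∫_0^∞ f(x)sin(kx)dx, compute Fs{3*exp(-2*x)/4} 3*k/(4*(k^2 + 4))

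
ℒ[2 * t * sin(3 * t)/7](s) 12 * s/(7 * (s^2 + 9)^2)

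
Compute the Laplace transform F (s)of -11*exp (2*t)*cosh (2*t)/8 11*(2 - s)/ (8*s*(s - 4))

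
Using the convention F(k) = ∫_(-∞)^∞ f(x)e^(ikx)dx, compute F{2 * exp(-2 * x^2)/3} sqrt(2) * sqrt(pi) * exp(-k^2/8)/3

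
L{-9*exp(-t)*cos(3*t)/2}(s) 9*(-s - 1)/(2*((s+1)^2+9))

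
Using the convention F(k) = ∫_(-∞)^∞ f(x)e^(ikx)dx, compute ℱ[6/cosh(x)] 6*pi/cosh(pi*k/2)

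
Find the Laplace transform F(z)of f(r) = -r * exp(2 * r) -1/(z - 2)^2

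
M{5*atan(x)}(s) -5*pi*sec(pi*s/2)/(2*s)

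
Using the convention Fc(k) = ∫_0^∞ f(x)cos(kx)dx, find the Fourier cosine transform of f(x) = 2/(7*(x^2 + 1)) pi*exp(-k)/7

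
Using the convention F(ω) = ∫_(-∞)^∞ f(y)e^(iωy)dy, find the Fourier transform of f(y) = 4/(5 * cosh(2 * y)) 2 * pi/(5 * cosh(pi * ω/4))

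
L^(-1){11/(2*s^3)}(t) 11*t^2/4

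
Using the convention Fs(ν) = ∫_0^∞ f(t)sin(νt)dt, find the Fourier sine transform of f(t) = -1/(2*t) -pi/4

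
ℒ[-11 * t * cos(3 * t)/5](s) 11 * (9 - s^2)/(5 * (s^2 + 9)^2)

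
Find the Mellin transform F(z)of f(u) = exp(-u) gamma(z)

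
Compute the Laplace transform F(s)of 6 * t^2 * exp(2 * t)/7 12/(7 * (s - 2)^3)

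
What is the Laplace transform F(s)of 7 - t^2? 7/s - 2/s^3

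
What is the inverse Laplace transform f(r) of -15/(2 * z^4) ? -5 * r^3/4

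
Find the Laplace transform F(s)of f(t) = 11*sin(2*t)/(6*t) 11*atan(2/s)/6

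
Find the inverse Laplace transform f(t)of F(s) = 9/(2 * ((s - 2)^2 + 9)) 3 * exp(2 * t) * sin(3 * t)/2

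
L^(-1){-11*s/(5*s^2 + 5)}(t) -11*cos(t)/5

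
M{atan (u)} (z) -pi * sec (pi * z/2)/ (2 * z)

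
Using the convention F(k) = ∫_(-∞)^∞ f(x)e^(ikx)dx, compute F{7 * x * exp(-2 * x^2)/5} 7 * sqrt(2) * I * sqrt(pi) * k * exp(-k^2/8)/40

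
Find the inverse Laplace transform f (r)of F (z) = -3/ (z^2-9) -sinh (3*r)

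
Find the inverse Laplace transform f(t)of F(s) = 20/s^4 10 * t^3/3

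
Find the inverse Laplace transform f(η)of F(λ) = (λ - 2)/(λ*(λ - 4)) exp(2*η)*cosh(2*η)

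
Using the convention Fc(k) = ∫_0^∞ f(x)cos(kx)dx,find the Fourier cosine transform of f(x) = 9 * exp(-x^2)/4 9 * sqrt(pi) * exp(-k^2/4)/8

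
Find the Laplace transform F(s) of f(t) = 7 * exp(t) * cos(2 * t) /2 7 * (s - 1) /(2 * ((s - 1) ^2 + 4) ) 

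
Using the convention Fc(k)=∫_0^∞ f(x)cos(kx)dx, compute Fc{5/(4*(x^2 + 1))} 5*pi*exp(-k)/8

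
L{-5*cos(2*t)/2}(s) -5*s/(2*s^2 + 8)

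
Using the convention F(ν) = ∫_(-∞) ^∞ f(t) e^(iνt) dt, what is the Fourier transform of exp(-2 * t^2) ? sqrt(2) * sqrt(pi) * exp(-ν^2/8) /2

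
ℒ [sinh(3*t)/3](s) 1/(s^2 - 9)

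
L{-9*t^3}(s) -54/s^4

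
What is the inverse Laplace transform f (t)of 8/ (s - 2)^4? 4*t^3*exp (2*t)/3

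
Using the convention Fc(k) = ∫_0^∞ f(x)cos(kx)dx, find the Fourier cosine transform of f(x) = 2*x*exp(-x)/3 2*(1 - k^2)/(3*(k^2+1)^2)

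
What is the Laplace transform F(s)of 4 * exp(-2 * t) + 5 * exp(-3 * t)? 5/(s + 3) + 4/(s + 2)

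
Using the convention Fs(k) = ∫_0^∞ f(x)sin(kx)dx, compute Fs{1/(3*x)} pi/6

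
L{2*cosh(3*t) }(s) 2*s/(s^2 - 9) 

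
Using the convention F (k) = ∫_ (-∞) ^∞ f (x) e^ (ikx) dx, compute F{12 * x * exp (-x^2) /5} 6 * I * sqrt (pi) * k * exp (-k^2/4) /5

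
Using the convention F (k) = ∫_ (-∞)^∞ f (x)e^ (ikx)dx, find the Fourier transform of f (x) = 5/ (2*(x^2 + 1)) 5*pi*exp (-Abs (k))/2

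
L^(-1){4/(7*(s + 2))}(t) 4*exp(-2*t)/7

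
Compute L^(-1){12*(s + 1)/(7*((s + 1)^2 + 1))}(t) 12*exp(-t)*cos(t)/7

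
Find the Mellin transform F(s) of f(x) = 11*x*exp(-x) 11*gamma(s + 1) 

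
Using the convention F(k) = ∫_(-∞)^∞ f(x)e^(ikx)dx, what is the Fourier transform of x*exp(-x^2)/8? I*sqrt(pi)*k*exp(-k^2/4)/16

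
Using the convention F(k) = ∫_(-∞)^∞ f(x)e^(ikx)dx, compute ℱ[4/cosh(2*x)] 2*pi/cosh(pi*k/4)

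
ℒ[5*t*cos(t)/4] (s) 5*(s^2 - 1)/(4*(s^2 + 1)^2)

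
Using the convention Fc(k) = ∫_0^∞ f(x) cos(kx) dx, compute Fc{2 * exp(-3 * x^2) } sqrt(3) * sqrt(pi) * exp(-k^2/12) /3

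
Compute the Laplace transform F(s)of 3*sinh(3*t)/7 9/(7*(s^2 - 9))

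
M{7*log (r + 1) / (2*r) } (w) -7*pi*csc (pi*w) / (2*w - 2) 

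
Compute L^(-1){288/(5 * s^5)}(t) 12 * t^4/5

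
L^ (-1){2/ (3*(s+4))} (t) 2*exp (-4*t)/3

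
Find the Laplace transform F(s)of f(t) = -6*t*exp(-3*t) -6/(s + 3)^2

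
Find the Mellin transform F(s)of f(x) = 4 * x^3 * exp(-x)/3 4 * gamma(s+3)/3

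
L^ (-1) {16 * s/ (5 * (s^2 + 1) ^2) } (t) 8 * t * sin (t) /5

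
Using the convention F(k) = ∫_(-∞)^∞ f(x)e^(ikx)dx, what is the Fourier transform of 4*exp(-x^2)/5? 4*sqrt(pi)*exp(-k^2/4)/5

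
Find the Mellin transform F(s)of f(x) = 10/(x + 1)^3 5 * pi * (s - 2) * (s - 1)/sin(pi * s)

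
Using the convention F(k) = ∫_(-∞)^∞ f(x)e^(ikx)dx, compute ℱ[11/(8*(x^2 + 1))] 11*pi*exp(-Abs(k))/8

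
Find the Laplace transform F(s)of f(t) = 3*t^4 72/s^5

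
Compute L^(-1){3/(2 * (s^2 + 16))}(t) 3 * sin(4 * t)/8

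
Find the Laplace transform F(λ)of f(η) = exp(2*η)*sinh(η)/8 1/(8*((λ - 2)^2 - 1))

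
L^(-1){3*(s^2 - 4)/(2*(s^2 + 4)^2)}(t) 3*t*cos(2*t)/2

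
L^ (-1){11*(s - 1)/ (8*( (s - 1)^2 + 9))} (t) 11*exp (t)*cos (3*t)/8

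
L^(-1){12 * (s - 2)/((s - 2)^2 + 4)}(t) 12 * exp(2 * t) * cos(2 * t)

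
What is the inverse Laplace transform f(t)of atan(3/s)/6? sin(3*t)/(6*t)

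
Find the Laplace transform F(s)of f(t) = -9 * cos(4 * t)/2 -9 * s/(2 * s^2 + 32)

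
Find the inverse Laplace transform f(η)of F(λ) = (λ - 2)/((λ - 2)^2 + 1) exp(2*η)*cos(η)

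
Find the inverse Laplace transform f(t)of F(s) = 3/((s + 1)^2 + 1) 3 * exp(-t) * sin(t)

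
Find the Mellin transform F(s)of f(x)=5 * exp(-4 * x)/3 5 * gamma(s)/(3 * 4^s)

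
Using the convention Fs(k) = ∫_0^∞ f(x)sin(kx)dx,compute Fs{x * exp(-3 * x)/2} 3 * k/(k^2 + 9)^2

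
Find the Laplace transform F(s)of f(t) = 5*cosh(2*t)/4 5*s/(4*(s^2 - 4))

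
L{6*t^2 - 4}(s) 12/s^3 - 4/s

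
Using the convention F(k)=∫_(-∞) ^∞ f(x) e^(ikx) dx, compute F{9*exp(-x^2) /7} 9*sqrt(pi)*exp(-k^2/4) /7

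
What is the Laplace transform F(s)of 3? 3/s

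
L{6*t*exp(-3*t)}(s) 6/(s + 3)^2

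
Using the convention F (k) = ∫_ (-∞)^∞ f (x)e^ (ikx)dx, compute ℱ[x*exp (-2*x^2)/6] sqrt (2)*I*sqrt (pi)*k*exp (-k^2/8)/48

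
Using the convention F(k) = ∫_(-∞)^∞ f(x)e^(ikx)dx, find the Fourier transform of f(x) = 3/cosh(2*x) 3*pi/(2*cosh(pi*k/4))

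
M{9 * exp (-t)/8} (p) 9 * gamma (p)/8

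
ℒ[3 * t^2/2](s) 3/s^3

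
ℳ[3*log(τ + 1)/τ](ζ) -3*pi*csc(pi*ζ)/(ζ - 1)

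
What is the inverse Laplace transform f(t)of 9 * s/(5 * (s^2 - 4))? 9 * cosh(2 * t)/5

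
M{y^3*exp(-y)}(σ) gamma(σ + 3)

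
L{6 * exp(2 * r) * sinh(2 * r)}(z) 12/(z * (z - 4))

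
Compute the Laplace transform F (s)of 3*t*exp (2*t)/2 3/ (2*(s - 2)^2)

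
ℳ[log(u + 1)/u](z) -pi*csc(pi*z)/(z - 1)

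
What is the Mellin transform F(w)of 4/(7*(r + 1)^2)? -4*pi*(w - 1)/(7*sin(pi*w))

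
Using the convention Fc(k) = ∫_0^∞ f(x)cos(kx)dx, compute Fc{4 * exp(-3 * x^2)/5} 2 * sqrt(3) * sqrt(pi) * exp(-k^2/12)/15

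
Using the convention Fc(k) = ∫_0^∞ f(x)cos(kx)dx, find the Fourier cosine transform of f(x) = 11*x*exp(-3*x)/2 11*(9 - k^2)/(2*(k^2 + 9)^2)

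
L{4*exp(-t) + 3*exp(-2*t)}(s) 3/(s + 2) + 4/(s + 1)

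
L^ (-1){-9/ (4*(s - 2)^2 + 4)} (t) -9*exp (2*t)*sin (t)/4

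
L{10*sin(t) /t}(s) 10*atan(1/s) 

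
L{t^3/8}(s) 3/(4*s^4)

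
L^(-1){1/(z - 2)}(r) exp(2 * r)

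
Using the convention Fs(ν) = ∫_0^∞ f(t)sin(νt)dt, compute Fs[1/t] pi/2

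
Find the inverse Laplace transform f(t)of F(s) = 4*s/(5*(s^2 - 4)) 4*cosh(2*t)/5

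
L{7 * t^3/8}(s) 21/(4 * s^4)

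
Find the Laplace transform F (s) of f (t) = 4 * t 4/s^2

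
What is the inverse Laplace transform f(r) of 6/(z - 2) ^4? r^3 * exp(2 * r) 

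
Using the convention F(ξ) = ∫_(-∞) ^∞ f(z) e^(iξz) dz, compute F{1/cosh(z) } pi/cosh(pi * ξ/2) 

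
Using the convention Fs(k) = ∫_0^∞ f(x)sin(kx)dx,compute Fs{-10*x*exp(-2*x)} -40*k/(k^2 + 4)^2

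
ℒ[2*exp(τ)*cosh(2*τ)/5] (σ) 2*(σ - 1)/(5*((σ - 1)^2 - 4))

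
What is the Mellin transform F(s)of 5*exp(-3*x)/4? 5*gamma(s)/(4*3^s)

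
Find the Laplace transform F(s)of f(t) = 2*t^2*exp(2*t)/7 4/(7*(s - 2)^3)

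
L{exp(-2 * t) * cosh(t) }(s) (s + 2) /((s + 2) ^2 - 1) 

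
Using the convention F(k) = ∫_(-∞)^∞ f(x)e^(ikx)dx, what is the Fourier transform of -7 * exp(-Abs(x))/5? -14/(5 * k^2 + 5)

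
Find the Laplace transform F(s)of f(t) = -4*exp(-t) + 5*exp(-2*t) 5/(s + 2) - 4/(s + 1)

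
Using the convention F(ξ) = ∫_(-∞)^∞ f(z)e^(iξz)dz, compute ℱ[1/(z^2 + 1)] pi * exp(-Abs(ξ))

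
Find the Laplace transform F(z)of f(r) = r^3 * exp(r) 6/(z - 1)^4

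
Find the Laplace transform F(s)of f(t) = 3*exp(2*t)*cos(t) 3*(s - 2)/((s - 2)^2+1)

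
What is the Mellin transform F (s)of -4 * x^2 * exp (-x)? -4 * gamma (s + 2)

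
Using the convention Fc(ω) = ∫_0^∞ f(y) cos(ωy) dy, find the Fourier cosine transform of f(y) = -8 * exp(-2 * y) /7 -16/(7 * ω^2 + 28) 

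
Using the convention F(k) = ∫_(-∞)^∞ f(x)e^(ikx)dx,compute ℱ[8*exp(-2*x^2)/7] 4*sqrt(2)*sqrt(pi)*exp(-k^2/8)/7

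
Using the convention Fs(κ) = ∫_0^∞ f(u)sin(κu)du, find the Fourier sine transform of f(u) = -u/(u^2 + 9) -pi*exp(-3*κ)/2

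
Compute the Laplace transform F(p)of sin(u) 1/(p^2 + 1)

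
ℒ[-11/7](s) -11/(7 * s)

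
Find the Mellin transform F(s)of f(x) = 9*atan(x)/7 -9*pi*sec(pi*s/2)/(14*s)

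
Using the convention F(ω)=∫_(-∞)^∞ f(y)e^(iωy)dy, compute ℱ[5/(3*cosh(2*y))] 5*pi/(6*cosh(pi*ω/4))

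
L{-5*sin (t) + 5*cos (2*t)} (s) 5*s/ (s^2 + 4) - 5/ (s^2 + 1)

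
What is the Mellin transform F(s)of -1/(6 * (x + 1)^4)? pi * (s - 3) * (s - 2) * (s - 1)/(36 * sin(pi * s))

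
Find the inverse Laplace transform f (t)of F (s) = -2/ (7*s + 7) -2*exp (-t)/7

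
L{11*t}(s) 11/s^2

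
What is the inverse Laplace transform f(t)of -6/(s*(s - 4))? -3*exp(2*t)*sinh(2*t)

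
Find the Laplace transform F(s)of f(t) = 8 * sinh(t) 8/(s^2 - 1)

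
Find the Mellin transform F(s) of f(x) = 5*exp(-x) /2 5*gamma(s) /2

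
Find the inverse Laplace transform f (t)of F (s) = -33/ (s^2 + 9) -11*sin (3*t)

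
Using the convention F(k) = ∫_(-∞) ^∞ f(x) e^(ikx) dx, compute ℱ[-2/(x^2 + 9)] -2*pi*exp(-3*Abs(k) ) /3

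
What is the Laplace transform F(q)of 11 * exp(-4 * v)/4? 11/(4 * (q + 4))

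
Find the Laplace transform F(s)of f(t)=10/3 10/(3*s)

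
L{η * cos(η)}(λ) (λ^2-1)/(λ^2 + 1)^2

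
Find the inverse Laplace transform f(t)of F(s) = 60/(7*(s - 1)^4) 10*t^3*exp(t)/7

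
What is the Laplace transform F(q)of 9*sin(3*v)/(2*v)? 9*atan(3/q)/2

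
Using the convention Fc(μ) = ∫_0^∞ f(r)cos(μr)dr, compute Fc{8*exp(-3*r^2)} 4*sqrt(3)*sqrt(pi)*exp(-μ^2/12)/3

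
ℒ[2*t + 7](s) 7/s + 2/s^2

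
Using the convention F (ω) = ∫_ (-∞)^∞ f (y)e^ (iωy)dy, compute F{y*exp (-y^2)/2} I*sqrt (pi)*ω*exp (-ω^2/4)/4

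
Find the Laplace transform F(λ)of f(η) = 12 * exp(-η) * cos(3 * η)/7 12 * (λ + 1)/(7 * ((λ + 1)^2 + 9))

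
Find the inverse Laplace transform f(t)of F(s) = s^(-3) t^2/2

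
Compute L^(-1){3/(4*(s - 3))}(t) 3*exp(3*t)/4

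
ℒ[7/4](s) 7/(4 * s)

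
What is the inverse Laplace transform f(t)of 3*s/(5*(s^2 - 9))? 3*cosh(3*t)/5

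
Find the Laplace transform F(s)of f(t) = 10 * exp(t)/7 10/(7 * (s - 1))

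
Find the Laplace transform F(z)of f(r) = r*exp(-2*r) (z + 2)^(-2)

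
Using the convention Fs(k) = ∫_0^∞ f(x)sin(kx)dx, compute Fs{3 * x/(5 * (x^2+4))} 3 * pi * exp(-2 * k)/10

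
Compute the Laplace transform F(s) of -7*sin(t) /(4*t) -7*atan(1/s) /4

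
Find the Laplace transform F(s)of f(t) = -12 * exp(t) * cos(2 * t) 12 * (1 - s)/((s - 1)^2 + 4)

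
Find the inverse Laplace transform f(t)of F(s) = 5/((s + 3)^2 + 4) 5*exp(-3*t)*sin(2*t)/2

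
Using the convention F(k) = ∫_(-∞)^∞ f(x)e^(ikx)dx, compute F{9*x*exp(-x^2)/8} 9*I*sqrt(pi)*k*exp(-k^2/4)/16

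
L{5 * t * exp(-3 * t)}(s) 5/(s + 3)^2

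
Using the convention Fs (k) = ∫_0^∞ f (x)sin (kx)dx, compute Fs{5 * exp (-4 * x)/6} 5 * k/ (6 * (k^2 + 16))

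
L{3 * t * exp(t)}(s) 3/(s - 1)^2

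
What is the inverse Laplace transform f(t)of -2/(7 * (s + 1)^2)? -2 * t * exp(-t)/7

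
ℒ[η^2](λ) 2/λ^3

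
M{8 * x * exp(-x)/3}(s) 8 * gamma(s+1)/3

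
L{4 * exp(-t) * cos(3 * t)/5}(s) 4 * (s + 1)/(5 * ((s + 1)^2 + 9))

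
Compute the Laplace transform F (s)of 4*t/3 4/ (3*s^2)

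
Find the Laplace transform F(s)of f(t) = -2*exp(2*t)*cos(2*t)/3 2*(2 - s)/(3*((s - 2)^2 + 4))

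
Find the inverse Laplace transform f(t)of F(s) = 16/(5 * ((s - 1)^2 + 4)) 8 * exp(t) * sin(2 * t)/5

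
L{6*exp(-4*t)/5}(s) 6/(5*(s+4))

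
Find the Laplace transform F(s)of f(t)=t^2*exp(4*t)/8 1/(4*(s - 4)^3)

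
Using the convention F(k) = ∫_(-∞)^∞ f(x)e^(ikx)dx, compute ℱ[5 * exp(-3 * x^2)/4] 5 * sqrt(3) * sqrt(pi) * exp(-k^2/12)/12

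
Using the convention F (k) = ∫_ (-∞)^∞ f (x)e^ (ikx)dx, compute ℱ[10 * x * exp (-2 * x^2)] 5 * sqrt (2) * I * sqrt (pi) * k * exp (-k^2/8)/4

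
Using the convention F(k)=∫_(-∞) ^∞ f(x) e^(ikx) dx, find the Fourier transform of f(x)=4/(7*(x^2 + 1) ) 4*pi*exp(-Abs(k) ) /7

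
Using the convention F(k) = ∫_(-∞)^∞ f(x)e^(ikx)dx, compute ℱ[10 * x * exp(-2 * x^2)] 5 * sqrt(2) * I * sqrt(pi) * k * exp(-k^2/8)/4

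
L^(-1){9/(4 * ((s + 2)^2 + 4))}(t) 9 * exp(-2 * t) * sin(2 * t)/8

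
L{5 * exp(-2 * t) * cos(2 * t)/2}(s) 5 * (s + 2)/(2 * ((s + 2)^2 + 4))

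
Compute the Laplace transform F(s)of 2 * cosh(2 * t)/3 2 * s/(3 * (s^2 - 4))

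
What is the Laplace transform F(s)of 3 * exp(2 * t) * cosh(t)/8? 3 * (s - 2)/(8 * ((s - 2)^2 - 1))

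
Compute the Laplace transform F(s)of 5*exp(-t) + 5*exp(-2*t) 5/(s + 1) + 5/(s + 2)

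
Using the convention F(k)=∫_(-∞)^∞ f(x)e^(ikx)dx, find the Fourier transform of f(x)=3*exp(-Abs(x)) 6/(k^2 + 1)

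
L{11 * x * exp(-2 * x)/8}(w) 11/(8 * (w + 2)^2)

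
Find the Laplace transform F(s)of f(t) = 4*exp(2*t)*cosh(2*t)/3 4*(s - 2)/(3*s*(s - 4))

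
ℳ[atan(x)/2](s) -pi * sec(pi * s/2)/(4 * s)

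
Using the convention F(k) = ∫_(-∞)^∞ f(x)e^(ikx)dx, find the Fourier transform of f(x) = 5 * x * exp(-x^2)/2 5 * I * sqrt(pi) * k * exp(-k^2/4)/4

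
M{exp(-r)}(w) gamma(w)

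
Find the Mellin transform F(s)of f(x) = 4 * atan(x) -2 * pi * sec(pi * s/2)/s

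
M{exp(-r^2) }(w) gamma(w/2) /2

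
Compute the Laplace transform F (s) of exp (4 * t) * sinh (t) 1/ ( (s - 4) ^2 - 1) 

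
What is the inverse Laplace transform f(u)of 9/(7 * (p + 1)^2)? 9 * u * exp(-u)/7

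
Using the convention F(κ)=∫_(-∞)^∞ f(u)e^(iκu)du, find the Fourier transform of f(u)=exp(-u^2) sqrt(pi) * exp(-κ^2/4)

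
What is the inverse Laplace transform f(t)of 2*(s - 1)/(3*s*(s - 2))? 2*exp(t)*cosh(t)/3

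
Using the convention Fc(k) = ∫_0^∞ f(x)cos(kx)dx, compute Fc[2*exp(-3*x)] 6/(k^2 + 9)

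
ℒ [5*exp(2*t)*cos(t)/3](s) 5*(s - 2)/(3*((s - 2)^2 + 1))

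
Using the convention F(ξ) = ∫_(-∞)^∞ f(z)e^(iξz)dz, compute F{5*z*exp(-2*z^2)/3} 5*sqrt(2)*I*sqrt(pi)*ξ*exp(-ξ^2/8)/24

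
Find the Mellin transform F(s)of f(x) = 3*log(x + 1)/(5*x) -3*pi*csc(pi*s)/(5*s - 5)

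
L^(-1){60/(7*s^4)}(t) 10*t^3/7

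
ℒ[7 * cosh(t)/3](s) 7 * s/(3 * (s^2-1))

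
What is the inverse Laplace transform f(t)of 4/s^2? 4 * t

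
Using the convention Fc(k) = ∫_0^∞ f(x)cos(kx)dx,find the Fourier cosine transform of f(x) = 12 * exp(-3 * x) 36/(k^2 + 9)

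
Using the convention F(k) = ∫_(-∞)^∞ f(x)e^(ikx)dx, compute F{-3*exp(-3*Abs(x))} -18/(k^2+9)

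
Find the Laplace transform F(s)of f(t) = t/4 1/(4*s^2)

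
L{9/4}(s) 9/(4*s)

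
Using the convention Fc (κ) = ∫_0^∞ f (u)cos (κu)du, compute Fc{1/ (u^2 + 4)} pi*exp (-2*κ)/4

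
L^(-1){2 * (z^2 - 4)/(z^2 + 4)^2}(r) 2 * r * cos(2 * r)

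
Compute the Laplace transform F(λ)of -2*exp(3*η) -2/(λ - 3)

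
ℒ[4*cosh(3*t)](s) 4*s/(s^2 - 9) 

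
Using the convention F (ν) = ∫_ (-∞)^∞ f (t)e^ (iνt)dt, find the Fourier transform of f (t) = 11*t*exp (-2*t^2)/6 11*sqrt (2)*I*sqrt (pi)*ν*exp (-ν^2/8)/48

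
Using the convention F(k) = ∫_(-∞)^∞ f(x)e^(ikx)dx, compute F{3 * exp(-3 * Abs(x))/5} 18/(5 * (k^2+9))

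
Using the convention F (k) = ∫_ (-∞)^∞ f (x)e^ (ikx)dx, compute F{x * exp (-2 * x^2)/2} sqrt (2) * I * sqrt (pi) * k * exp (-k^2/8)/16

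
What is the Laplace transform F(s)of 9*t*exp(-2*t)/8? 9/(8*(s+2)^2)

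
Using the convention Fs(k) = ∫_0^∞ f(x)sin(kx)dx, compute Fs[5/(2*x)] 5*pi/4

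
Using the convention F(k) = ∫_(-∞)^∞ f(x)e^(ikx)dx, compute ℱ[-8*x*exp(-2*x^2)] -sqrt(2)*I*sqrt(pi)*k*exp(-k^2/8)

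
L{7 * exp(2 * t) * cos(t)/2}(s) 7 * (s - 2)/(2 * ((s - 2)^2 + 1))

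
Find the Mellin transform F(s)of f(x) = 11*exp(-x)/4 11*gamma(s)/4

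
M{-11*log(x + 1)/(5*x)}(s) 11*pi*csc(pi*s)/(5*(s - 1))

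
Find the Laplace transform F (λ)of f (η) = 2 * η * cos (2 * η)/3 2 * (λ^2 - 4)/ (3 * (λ^2 + 4)^2)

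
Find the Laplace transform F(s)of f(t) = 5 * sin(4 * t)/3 20/(3 * (s^2+16))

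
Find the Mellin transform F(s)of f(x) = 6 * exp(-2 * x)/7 6 * gamma(s)/(7 * 2^s)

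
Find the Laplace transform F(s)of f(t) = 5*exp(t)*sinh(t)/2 5/(2*s*(s - 2))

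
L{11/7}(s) 11/(7 * s)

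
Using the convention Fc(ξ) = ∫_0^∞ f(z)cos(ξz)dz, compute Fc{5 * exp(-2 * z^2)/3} 5 * sqrt(2) * sqrt(pi) * exp(-ξ^2/8)/12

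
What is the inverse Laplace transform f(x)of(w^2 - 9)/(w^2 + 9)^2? x*cos(3*x)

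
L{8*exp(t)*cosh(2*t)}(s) 8*(s - 1)/((s - 1)^2 - 4)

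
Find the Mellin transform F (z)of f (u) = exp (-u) gamma (z)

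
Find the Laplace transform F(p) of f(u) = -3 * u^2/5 -6/(5 * p^3) 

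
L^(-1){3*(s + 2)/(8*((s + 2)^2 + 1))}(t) 3*exp(-2*t)*cos(t)/8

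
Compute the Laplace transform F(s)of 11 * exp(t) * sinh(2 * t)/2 11/((s - 1)^2 - 4)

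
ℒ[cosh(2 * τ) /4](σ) σ/(4 * (σ^2 - 4) ) 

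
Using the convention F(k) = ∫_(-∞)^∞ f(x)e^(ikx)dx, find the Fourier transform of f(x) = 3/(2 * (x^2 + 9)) pi * exp(-3 * Abs(k))/2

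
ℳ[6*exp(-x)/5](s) 6*gamma(s)/5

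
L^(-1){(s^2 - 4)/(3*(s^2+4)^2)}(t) t*cos(2*t)/3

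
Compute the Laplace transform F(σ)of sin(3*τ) 3/(σ^2 + 9)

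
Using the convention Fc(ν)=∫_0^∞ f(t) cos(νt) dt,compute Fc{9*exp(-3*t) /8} 27/(8*(ν^2 + 9) ) 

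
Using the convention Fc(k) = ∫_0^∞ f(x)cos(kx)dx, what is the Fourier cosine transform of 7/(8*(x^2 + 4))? 7*pi*exp(-2*k)/32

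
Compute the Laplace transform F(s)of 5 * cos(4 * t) 5 * s/(s^2 + 16)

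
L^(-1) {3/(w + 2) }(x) 3*exp(-2*x) 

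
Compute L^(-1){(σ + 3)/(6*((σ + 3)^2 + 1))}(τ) exp(-3*τ)*cos(τ)/6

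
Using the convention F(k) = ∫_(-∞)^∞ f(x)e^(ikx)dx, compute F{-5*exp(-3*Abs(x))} -30/(k^2 + 9)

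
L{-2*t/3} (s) -2/ (3*s^2)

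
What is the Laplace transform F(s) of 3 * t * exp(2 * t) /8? 3/(8 * (s - 2) ^2) 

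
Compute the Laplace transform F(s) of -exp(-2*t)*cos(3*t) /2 (-s - 2) /(2*((s + 2) ^2 + 9) ) 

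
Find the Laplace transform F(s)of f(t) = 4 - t 4/s - 1/s^2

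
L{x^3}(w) 6/w^4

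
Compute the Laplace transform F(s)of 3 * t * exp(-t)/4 3/(4 * (s + 1)^2)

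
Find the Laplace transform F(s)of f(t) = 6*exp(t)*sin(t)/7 6/(7*((s - 1)^2 + 1))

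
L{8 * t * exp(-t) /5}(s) 8/(5 * (s + 1) ^2) 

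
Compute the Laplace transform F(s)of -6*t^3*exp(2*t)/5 -36/(5*(s - 2)^4)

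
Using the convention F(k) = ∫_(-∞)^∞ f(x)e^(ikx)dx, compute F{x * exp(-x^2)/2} I * sqrt(pi) * k * exp(-k^2/4)/4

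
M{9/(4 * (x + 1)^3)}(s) 9 * pi * (s - 2) * (s - 1)/(8 * sin(pi * s))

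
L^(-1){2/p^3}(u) u^2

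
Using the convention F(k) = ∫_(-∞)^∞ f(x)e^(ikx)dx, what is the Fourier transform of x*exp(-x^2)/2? I*sqrt(pi)*k*exp(-k^2/4)/4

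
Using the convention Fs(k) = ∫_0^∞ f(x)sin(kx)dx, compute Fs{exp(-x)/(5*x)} atan(k)/5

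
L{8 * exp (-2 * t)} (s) 8/ (s + 2)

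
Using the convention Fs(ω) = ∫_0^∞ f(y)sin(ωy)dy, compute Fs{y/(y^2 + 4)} pi*exp(-2*ω)/2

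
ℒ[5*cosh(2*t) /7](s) 5*s/(7*(s^2 - 4) ) 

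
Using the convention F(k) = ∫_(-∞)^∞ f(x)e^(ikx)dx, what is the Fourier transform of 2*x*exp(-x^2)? I*sqrt(pi)*k*exp(-k^2/4)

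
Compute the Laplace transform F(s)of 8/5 8/(5 * s)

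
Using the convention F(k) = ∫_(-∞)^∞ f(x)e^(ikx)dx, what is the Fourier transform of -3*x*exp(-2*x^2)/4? -3*sqrt(2)*I*sqrt(pi)*k*exp(-k^2/8)/32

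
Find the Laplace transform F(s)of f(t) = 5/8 5/(8 * s)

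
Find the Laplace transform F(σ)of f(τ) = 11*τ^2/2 11/σ^3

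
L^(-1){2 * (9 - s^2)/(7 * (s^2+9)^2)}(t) -2 * t * cos(3 * t)/7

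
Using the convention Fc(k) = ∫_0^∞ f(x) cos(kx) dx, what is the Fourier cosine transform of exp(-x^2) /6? sqrt(pi)*exp(-k^2/4) /12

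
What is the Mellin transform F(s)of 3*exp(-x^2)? 3*gamma(s/2)/2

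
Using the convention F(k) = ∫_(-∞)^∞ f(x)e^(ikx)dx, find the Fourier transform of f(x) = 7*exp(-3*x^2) 7*sqrt(3)*sqrt(pi)*exp(-k^2/12)/3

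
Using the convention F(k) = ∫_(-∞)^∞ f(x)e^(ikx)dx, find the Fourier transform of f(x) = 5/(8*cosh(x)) 5*pi/(8*cosh(pi*k/2))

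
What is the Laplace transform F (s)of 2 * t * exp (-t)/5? 2/ (5 * (s+1)^2)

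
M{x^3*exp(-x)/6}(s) gamma(s + 3)/6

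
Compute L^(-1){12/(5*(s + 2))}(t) 12*exp(-2*t)/5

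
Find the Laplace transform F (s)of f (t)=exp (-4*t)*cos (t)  (s + 4)/ ( (s + 4)^2 + 1)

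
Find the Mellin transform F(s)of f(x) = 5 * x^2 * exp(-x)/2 5 * gamma(s + 2)/2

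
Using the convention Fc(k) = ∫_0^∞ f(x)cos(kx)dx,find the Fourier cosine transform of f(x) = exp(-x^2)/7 sqrt(pi)*exp(-k^2/4)/14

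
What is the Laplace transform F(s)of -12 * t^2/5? -24/(5 * s^3)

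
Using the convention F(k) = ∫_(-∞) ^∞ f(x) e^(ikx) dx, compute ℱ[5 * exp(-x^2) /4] 5 * sqrt(pi) * exp(-k^2/4) /4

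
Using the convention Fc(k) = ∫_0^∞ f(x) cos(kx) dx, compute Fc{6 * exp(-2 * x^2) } 3 * sqrt(2) * sqrt(pi) * exp(-k^2/8) /2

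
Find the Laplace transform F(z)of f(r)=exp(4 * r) 1/(z - 4)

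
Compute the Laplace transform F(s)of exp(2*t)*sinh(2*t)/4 1/(2*s*(s - 4))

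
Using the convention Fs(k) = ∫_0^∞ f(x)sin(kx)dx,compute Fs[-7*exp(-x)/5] -7*k/(5*k^2 + 5)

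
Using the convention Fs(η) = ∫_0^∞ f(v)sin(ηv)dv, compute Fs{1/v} pi/2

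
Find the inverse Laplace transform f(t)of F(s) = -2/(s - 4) -2 * exp(4 * t)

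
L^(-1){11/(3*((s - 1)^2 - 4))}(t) 11*exp(t)*sinh(2*t)/6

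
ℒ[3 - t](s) 3/s - 1/s^2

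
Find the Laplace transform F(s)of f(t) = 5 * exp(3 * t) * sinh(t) 5/((s - 3)^2 - 1)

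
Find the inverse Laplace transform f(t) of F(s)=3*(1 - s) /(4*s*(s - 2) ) -3*exp(t)*cosh(t) /4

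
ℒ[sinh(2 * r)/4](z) 1/(2 * (z^2 - 4))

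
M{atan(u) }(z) -pi*sec(pi*z/2) /(2*z) 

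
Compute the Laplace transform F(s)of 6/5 6/(5 * s)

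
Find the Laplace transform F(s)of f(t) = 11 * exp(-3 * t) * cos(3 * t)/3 11 * (s + 3)/(3 * ((s + 3)^2 + 9))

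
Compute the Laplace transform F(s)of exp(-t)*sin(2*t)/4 1/(2*((s + 1)^2 + 4))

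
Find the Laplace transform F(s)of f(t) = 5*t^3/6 5/s^4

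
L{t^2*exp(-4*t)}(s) 2/(s+4)^3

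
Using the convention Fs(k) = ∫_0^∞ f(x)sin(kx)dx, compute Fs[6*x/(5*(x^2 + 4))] 3*pi*exp(-2*k)/5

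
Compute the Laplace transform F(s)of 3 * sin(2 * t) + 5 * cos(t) 5 * s/(s^2 + 1) + 6/(s^2 + 4)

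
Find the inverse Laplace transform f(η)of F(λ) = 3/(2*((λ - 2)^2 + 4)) 3*exp(2*η)*sin(2*η)/4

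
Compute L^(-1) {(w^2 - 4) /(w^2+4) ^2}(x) x*cos(2*x) 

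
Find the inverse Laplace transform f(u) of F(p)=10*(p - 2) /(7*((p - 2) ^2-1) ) 10*exp(2*u)*cosh(u) /7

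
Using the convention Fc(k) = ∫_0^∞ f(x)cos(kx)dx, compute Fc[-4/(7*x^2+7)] -2*pi*exp(-k)/7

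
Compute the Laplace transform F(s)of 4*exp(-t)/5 4/(5*(s + 1))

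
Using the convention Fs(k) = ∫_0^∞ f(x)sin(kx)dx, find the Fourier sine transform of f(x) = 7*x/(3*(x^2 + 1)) 7*pi*exp(-k)/6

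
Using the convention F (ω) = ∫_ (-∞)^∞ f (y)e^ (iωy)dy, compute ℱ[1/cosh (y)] pi/cosh (pi * ω/2)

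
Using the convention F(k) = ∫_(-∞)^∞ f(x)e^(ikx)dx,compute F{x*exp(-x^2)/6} I*sqrt(pi)*k*exp(-k^2/4)/12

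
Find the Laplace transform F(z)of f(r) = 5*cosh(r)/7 5*z/(7*(z^2 - 1))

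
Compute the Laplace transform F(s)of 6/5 6/(5 * s)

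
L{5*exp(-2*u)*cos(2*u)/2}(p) 5*(p+2)/(2*((p+2)^2+4))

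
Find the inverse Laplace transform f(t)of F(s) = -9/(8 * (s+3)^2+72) -3 * exp(-3 * t) * sin(3 * t)/8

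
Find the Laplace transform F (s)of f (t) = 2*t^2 4/s^3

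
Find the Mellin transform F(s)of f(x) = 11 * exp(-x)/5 11 * gamma(s)/5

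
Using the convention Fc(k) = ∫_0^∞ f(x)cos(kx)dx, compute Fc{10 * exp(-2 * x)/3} 20/(3 * (k^2 + 4))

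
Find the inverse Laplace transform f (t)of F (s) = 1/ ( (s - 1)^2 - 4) exp (t) * sinh (2 * t)/2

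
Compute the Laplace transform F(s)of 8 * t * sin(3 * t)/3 16 * s/(s^2 + 9)^2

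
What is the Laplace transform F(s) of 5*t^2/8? 5/(4*s^3) 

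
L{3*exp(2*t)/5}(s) 3/(5*(s - 2))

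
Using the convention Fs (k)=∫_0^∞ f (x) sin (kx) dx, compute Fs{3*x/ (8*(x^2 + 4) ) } 3*pi*exp (-2*k) /16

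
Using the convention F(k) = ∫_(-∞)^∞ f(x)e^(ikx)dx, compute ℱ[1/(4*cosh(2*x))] pi/(8*cosh(pi*k/4))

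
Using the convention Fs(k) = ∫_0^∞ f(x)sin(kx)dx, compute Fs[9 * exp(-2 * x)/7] 9 * k/(7 * (k^2 + 4))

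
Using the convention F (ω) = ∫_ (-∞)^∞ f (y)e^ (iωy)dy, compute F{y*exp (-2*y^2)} sqrt (2)*I*sqrt (pi)*ω*exp (-ω^2/8)/8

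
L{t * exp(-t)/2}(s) 1/(2 * (s + 1)^2)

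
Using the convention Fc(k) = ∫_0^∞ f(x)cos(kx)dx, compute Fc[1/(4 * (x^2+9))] pi * exp(-3 * k)/24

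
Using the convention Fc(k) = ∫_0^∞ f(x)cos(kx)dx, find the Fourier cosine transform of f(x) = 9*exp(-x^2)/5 9*sqrt(pi)*exp(-k^2/4)/10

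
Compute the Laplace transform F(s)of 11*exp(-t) 11/(s + 1)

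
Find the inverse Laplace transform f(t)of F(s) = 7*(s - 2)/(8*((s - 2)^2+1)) 7*exp(2*t)*cos(t)/8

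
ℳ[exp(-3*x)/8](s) gamma(s)/(8*3^s)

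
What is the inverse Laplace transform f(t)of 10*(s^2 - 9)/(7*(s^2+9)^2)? 10*t*cos(3*t)/7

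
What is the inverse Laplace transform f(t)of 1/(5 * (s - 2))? exp(2 * t)/5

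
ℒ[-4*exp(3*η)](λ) -4/(λ - 3)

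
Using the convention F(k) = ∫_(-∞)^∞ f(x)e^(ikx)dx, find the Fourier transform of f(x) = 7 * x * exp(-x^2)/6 7 * I * sqrt(pi) * k * exp(-k^2/4)/12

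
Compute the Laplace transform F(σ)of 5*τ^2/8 5/(4*σ^3)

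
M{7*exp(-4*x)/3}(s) 7*gamma(s)/(3*4^s)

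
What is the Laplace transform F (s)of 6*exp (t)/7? 6/ (7*(s - 1))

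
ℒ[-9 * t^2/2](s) -9/s^3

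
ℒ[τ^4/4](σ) 6/σ^5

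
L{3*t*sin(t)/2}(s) 3*s/(s^2 + 1)^2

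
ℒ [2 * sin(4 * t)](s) 8/(s^2 + 16)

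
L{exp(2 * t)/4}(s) 1/(4 * (s - 2))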